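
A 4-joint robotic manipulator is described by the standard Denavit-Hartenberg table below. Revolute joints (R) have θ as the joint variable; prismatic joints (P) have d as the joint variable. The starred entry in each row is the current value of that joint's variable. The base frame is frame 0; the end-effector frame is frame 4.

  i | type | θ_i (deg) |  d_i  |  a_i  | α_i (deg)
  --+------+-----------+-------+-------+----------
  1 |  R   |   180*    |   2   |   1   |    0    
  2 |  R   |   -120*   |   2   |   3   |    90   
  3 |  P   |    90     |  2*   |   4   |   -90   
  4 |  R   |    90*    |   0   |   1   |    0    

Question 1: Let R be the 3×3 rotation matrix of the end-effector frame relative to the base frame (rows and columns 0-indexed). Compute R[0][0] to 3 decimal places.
End-effector x-axis (col 0 of R) = (-0.8660,0.5000,0.0000)
R[0][0] = -0.8660

-0.866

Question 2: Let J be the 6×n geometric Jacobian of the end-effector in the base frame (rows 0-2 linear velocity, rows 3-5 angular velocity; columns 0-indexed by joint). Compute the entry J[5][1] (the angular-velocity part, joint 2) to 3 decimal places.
1.000

axis z_1 = (0.0000,0.0000,1.0000); lever o_n−o_1 = (2.3660,2.0981,6.0000)
cross product → J_v[:, 1] = (-2.0981,2.3660,0.0000)
J_ω[:, 1] = z_1
entry J[5][1] = 1.0000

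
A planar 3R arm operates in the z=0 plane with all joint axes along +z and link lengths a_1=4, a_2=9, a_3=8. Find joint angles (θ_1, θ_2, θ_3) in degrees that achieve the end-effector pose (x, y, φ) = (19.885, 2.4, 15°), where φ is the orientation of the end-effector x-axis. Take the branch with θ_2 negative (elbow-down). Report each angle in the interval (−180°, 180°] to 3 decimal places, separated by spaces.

33.101 -44.996 26.895

wrist centre = target − a_3·(cos φ, sin φ) = (12.1576, 0.3294)
cos θ_2 = (147.9156−4²−9²)/(2·4·9) = 0.7072; θ_2 = -44.9956° (elbow-down)
β = atan2(0.3294,12.1576) = 1.5522°; ψ = atan2(-6.3635,10.3645) = -31.5487°
θ_1 = β − ψ = 33.1009°
θ_3 = φ − θ_1 − θ_2 = 26.8946° (wrapped to (-180°,180°])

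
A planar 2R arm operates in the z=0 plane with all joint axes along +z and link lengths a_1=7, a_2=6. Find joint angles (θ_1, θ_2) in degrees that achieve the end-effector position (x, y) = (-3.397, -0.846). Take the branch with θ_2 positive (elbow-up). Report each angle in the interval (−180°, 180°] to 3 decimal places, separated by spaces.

cos θ_2 = (12.2553−7²−6²)/(2·7·6) = -0.8660; θ_2 = 149.9980° (elbow-up)
β = atan2(-0.8460,-3.3970) = -166.0154°; ψ = atan2(3.0002,1.8040) = 58.9823°
θ_1 = β − ψ = -224.9977°

135.002 149.998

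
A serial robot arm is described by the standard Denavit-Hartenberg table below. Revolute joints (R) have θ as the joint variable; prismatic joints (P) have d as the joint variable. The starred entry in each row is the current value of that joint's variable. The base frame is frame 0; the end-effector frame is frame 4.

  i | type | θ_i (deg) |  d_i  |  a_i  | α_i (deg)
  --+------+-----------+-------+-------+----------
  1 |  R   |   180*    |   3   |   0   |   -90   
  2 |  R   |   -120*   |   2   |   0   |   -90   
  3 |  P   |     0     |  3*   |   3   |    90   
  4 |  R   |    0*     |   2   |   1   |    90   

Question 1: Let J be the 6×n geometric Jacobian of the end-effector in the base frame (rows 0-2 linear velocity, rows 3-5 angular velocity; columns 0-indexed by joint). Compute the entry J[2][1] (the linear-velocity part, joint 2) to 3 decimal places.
axis z_1 = (-0.0000,-1.0000,0.0000); lever o_n−o_1 = (-0.5981,-4.0000,4.9641)
cross product → J_v[:, 1] = (-4.9641,0.0000,-0.5981)
J_ω[:, 1] = z_1
entry J[2][1] = -0.5981

-0.598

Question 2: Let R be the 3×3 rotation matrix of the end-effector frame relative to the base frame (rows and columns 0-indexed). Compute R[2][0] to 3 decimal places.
0.866

End-effector x-axis (col 0 of R) = (0.5000,-0.0000,0.8660)
R[2][0] = 0.8660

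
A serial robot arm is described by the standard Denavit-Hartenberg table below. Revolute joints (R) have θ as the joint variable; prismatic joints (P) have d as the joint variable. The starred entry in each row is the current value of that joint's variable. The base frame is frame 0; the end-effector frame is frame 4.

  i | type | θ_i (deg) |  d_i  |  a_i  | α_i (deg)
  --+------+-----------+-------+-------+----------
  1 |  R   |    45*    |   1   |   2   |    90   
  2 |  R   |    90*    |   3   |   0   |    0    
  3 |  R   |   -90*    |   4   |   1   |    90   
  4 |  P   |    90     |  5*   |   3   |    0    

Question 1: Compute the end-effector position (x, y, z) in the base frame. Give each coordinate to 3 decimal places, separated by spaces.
after link 1: o_1 = (1.4142, 1.4142, 1.0000)
after link 2: o_2 = (3.5355, -0.7071, 1.0000)
after link 3: o_3 = (7.0711, -2.8284, 1.0000)
after link 4: o_4 = (9.1924, -4.9497, -4.0000)

9.192 -4.950 -4.000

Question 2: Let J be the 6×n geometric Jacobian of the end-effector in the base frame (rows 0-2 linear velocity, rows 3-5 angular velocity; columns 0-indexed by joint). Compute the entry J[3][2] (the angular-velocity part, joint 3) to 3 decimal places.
0.707

axis z_2 = (0.7071,-0.7071,0.0000); lever o_n−o_2 = (5.6569,-4.2426,-5.0000)
cross product → J_v[:, 2] = (3.5355,3.5355,1.0000)
J_ω[:, 2] = z_2
entry J[3][2] = 0.7071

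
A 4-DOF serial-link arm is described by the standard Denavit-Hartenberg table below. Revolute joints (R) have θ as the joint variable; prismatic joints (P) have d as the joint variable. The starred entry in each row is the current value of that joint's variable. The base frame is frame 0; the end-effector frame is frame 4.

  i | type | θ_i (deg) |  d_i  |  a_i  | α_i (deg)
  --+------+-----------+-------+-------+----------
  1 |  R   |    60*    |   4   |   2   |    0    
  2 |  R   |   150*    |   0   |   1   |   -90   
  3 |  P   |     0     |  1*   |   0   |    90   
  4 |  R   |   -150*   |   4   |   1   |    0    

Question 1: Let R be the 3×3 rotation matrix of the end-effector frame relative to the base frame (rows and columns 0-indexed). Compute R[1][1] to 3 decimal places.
End-effector y-axis (col 1 of R) = (-0.8660,0.5000,0.0000)
R[1][1] = 0.5000

0.500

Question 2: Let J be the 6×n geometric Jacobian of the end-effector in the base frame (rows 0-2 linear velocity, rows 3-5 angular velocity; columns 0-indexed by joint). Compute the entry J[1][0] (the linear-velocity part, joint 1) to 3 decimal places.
1.134

axis z_0 = ẑ; lever o_n−o_0 = (1.1340,1.2321,8.0000)
cross product → J_v[:, 0] = (-1.2321,1.1340,0.0000)
J_ω[:, 0] = z_0
entry J[1][0] = 1.1340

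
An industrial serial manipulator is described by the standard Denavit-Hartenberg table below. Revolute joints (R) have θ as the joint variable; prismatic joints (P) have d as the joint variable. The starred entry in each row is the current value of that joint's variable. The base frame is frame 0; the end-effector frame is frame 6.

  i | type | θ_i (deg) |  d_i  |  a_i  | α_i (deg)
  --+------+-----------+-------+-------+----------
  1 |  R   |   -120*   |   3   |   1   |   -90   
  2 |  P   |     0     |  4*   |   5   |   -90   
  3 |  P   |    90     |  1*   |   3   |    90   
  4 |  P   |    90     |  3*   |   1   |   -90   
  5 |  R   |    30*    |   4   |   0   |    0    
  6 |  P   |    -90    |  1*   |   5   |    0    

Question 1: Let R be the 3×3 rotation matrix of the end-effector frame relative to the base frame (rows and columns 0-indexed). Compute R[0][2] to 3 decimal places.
End-effector z-axis (col 2 of R) = (0.8660,-0.5000,0.0000)
R[0][2] = 0.8660

0.866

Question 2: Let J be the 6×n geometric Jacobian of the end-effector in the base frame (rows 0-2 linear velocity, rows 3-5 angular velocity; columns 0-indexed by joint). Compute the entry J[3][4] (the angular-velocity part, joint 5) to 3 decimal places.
0.866

axis z_4 = (0.8660,-0.5000,0.0000); lever o_n−o_4 = (2.1651,-6.2500,-2.5000)
cross product → J_v[:, 4] = (1.2500,2.1651,-4.3301)
J_ω[:, 4] = z_4
entry J[3][4] = 0.8660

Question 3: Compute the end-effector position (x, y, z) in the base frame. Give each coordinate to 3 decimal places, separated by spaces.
after link 1: o_1 = (-0.5000, -0.8660, 3.0000)
after link 2: o_2 = (0.4641, -7.1962, 3.0000)
after link 3: o_3 = (-2.1340, -5.6962, 2.0000)
after link 4: o_4 = (-3.6340, -8.2942, 1.0000)
after link 5: o_5 = (-0.1699, -10.2942, 1.0000)
after link 6: o_6 = (-1.4689, -14.5442, -1.5000)

-1.469 -14.544 -1.500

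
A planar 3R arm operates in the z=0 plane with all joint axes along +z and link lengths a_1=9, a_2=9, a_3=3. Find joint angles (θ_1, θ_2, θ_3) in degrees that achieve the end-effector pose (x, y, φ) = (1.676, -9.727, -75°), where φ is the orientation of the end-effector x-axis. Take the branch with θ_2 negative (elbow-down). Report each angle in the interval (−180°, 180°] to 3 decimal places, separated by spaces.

-14.996 -135.001 74.997

wrist centre = target − a_3·(cos φ, sin φ) = (0.8995, -6.8292)
cos θ_2 = (47.4475−9²−9²)/(2·9·9) = -0.7071; θ_2 = -135.0006° (elbow-down)
β = atan2(-6.8292,0.8995) = -82.4962°; ψ = atan2(-6.3639,2.6360) = -67.5003°
θ_1 = β − ψ = -14.9959°
θ_3 = φ − θ_1 − θ_2 = 74.9965° (wrapped to (-180°,180°])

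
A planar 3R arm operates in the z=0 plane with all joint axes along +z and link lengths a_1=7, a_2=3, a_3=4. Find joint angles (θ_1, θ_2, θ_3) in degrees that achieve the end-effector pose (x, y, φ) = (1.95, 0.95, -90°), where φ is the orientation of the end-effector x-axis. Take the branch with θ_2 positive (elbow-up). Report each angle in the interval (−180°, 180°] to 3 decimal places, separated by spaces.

wrist centre = target − a_3·(cos φ, sin φ) = (1.9500, 4.9500)
cos θ_2 = (28.3050−7²−3²)/(2·7·3) = -0.7070; θ_2 = 134.9933° (elbow-up)
β = atan2(4.9500,1.9500) = 68.4986°; ψ = atan2(2.1216,4.8789) = 23.5015°
θ_1 = β − ψ = 44.9971°
θ_3 = φ − θ_1 − θ_2 = 90.0096° (wrapped to (-180°,180°])

44.997 134.993 90.010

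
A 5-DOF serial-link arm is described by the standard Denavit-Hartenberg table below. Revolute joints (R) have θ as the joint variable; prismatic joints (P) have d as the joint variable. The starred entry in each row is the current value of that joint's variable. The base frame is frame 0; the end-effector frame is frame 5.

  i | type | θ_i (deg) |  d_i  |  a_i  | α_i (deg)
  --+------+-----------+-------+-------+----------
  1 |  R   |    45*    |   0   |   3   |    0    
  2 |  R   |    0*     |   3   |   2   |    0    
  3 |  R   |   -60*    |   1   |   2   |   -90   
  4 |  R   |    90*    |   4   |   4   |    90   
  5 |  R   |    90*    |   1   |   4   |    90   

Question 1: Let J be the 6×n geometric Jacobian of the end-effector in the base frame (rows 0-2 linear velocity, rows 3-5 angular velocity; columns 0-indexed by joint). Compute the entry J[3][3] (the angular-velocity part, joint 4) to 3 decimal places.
axis z_3 = (0.2588,0.9659,0.0000); lever o_n−o_3 = (3.0365,7.4686,-4.0000)
cross product → J_v[:, 3] = (-3.8637,1.0353,-1.0000)
J_ω[:, 3] = z_3
entry J[3][3] = 0.2588

0.259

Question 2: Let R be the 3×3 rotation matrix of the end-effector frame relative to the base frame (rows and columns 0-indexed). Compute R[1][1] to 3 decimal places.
-0.259

End-effector y-axis (col 1 of R) = (0.9659,-0.2588,0.0000)
R[1][1] = -0.2588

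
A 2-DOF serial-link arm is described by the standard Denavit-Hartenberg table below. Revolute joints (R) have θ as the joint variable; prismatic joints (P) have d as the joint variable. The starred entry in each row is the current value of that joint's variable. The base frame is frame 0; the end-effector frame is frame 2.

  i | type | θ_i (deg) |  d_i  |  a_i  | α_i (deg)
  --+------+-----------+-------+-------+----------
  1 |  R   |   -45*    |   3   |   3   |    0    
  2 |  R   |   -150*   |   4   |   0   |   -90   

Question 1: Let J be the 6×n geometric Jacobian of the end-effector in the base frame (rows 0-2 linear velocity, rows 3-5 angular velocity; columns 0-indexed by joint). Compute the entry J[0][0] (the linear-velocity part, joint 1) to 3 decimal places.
2.121

axis z_0 = ẑ; lever o_n−o_0 = (2.1213,-2.1213,7.0000)
cross product → J_v[:, 0] = (2.1213,2.1213,-0.0000)
J_ω[:, 0] = z_0
entry J[0][0] = 2.1213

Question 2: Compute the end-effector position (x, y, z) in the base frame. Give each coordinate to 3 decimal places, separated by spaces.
2.121 -2.121 7.000

after link 1: o_1 = (2.1213, -2.1213, 3.0000)
after link 2: o_2 = (2.1213, -2.1213, 7.0000)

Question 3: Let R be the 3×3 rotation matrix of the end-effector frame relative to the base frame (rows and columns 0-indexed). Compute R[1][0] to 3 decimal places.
0.259

End-effector x-axis (col 0 of R) = (-0.9659,0.2588,0.0000)
R[1][0] = 0.2588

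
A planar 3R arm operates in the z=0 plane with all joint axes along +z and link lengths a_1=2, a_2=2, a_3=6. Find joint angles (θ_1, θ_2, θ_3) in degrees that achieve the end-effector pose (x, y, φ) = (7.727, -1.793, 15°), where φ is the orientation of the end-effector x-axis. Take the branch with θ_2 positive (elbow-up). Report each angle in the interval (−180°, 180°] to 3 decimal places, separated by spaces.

-75.023 30.037 59.986

wrist centre = target − a_3·(cos φ, sin φ) = (1.9314, -3.3459)
cos θ_2 = (14.9256−2²−2²)/(2·2·2) = 0.8657; θ_2 = 30.0369° (elbow-up)
β = atan2(-3.3459,1.9314) = -60.0041°; ψ = atan2(1.0011,3.7314) = 15.0185°
θ_1 = β − ψ = -75.0226°
θ_3 = φ − θ_1 − θ_2 = 59.9856° (wrapped to (-180°,180°])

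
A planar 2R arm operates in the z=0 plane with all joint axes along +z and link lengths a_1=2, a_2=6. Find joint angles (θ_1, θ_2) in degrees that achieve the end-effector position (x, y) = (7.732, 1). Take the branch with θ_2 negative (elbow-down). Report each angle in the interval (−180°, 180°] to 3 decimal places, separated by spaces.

30.003 -30.004

cos θ_2 = (60.7838−2²−6²)/(2·2·6) = 0.8660; θ_2 = -30.0038° (elbow-down)
β = atan2(1.0000,7.7320) = 7.3693°; ψ = atan2(-3.0003,7.1960) = -22.6336°
θ_1 = β − ψ = 30.0029°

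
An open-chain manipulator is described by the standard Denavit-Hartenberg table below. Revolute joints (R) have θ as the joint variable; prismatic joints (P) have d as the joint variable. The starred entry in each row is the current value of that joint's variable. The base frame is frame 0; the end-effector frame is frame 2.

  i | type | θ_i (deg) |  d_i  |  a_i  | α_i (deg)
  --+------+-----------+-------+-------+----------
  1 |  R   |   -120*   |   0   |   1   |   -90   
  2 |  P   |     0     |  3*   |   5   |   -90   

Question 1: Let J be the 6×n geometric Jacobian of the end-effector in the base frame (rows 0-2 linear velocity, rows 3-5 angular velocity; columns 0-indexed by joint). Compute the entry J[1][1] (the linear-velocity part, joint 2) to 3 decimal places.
prismatic axis z_1 = (0.8660,-0.5000,0.0000)
J_v[:, 1] = z_1; J_ω[:, 1] = (0,0,0)
entry J[1][1] = -0.5000

-0.500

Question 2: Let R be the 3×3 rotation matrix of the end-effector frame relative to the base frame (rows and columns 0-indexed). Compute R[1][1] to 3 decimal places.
End-effector y-axis (col 1 of R) = (-0.8660,0.5000,-0.0000)
R[1][1] = 0.5000

0.500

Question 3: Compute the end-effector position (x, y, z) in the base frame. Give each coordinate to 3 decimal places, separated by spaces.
after link 1: o_1 = (-0.5000, -0.8660, 0.0000)
after link 2: o_2 = (-0.4019, -6.6962, 0.0000)

-0.402 -6.696 0.000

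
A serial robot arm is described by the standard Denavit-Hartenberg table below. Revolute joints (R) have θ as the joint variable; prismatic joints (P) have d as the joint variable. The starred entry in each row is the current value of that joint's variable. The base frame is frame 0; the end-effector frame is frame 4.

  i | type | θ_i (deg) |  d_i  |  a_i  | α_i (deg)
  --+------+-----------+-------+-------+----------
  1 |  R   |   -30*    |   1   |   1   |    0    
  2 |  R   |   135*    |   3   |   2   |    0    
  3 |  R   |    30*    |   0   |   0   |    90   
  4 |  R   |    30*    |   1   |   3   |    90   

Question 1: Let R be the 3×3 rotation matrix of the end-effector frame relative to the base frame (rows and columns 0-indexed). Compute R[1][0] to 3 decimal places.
End-effector x-axis (col 0 of R) = (-0.6124,0.6124,0.5000)
R[1][0] = 0.6124

0.612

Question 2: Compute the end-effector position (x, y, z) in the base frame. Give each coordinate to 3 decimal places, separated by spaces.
-0.782 3.976 5.500

after link 1: o_1 = (0.8660, -0.5000, 1.0000)
after link 2: o_2 = (0.3484, 1.4319, 4.0000)
after link 3: o_3 = (0.3484, 1.4319, 4.0000)
after link 4: o_4 = (-0.7816, 3.9761, 5.5000)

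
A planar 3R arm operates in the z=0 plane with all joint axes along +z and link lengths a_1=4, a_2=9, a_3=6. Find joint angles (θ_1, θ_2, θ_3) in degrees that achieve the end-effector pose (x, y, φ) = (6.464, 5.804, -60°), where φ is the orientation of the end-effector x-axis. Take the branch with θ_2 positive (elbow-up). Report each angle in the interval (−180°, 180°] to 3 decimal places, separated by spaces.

30.003 59.998 -150.000

wrist centre = target − a_3·(cos φ, sin φ) = (3.4640, 11.0002)
cos θ_2 = (133.0026−4²−9²)/(2·4·9) = 0.5000; θ_2 = 59.9976° (elbow-up)
β = atan2(11.0002,3.4640) = 72.5205°; ψ = atan2(7.7940,8.5003) = 42.5180°
θ_1 = β − ψ = 30.0025°
θ_3 = φ − θ_1 − θ_2 = -150.0001° (wrapped to (-180°,180°])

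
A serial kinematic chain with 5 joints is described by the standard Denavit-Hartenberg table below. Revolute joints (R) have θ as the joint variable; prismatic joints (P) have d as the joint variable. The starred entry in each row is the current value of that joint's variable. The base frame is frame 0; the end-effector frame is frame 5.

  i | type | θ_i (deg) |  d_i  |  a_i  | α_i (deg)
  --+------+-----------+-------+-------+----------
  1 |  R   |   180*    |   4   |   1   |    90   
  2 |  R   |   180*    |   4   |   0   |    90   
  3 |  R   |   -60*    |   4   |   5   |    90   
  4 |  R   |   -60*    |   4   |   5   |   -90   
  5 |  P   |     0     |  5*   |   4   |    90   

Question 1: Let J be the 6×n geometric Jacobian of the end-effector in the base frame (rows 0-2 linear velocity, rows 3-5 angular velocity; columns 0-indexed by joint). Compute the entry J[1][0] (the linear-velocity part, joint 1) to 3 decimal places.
axis z_0 = ẑ; lever o_n−o_0 = (2.4510,-9.9772,2.7058)
cross product → J_v[:, 0] = (9.9772,2.4510,-0.0000)
J_ω[:, 0] = z_0
entry J[1][0] = 2.4510

2.451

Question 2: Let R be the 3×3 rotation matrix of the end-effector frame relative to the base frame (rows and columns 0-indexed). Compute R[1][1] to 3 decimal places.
-0.750

End-effector y-axis (col 1 of R) = (0.4330,-0.7500,0.5000)
R[1][1] = -0.7500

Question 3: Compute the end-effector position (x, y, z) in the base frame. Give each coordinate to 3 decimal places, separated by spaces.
after link 1: o_1 = (-1.0000, 0.0000, 4.0000)
after link 2: o_2 = (-1.0000, 4.0000, 4.0000)
after link 3: o_3 = (1.5000, -0.3301, 8.0000)
after link 4: o_4 = (-0.7141, -4.4952, 3.6699)
after link 5: o_5 = (2.4510, -9.9772, 2.7058)

2.451 -9.977 2.706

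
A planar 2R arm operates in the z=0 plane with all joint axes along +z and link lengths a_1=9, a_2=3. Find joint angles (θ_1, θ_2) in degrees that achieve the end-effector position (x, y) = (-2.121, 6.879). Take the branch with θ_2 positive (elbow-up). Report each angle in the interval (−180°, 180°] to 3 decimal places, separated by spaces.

cos θ_2 = (51.8193−9²−3²)/(2·9·3) = -0.7071; θ_2 = 134.9954° (elbow-up)
β = atan2(6.8790,-2.1210) = 107.1361°; ψ = atan2(2.1215,6.8788) = 17.1402°
θ_1 = β − ψ = 89.9959°

89.996 134.995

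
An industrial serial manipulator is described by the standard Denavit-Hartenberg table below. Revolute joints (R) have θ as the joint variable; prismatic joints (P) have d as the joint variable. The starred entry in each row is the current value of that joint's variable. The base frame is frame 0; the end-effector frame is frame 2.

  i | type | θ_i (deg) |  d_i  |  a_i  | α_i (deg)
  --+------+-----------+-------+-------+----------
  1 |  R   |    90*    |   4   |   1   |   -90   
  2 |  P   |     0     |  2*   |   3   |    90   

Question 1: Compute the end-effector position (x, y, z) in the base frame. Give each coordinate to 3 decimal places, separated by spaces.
after link 1: o_1 = (0.0000, 1.0000, 4.0000)
after link 2: o_2 = (-2.0000, 4.0000, 4.0000)

-2.000 4.000 4.000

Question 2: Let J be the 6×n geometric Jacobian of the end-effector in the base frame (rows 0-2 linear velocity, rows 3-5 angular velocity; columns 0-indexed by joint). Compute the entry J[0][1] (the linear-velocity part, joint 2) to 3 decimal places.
prismatic axis z_1 = (-1.0000,0.0000,0.0000)
J_v[:, 1] = z_1; J_ω[:, 1] = (0,0,0)
entry J[0][1] = -1.0000

-1.000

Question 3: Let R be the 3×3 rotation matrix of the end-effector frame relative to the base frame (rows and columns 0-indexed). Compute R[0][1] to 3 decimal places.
-1.000

End-effector y-axis (col 1 of R) = (-1.0000,0.0000,0.0000)
R[0][1] = -1.0000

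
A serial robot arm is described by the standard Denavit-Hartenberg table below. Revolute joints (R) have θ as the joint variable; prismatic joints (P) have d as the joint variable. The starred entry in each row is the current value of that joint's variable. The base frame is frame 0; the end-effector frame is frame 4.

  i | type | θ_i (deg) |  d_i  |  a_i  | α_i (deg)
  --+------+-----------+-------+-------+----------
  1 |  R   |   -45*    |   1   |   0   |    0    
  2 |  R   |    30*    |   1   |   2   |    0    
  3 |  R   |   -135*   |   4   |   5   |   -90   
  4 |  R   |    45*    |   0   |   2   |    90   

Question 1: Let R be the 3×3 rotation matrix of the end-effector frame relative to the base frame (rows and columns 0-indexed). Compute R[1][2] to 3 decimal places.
End-effector z-axis (col 2 of R) = (-0.6124,-0.3536,0.7071)
R[1][2] = -0.3536

-0.354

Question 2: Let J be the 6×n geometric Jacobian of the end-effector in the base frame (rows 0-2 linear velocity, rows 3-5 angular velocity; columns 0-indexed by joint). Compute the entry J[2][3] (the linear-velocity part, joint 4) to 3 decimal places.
axis z_3 = (0.5000,-0.8660,0.0000); lever o_n−o_3 = (-1.2247,-0.7071,-1.4142)
cross product → J_v[:, 3] = (1.2247,0.7071,-1.4142)
J_ω[:, 3] = z_3
entry J[2][3] = -1.4142

-1.414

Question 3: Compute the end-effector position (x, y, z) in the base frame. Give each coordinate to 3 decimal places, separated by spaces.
after link 1: o_1 = (0.0000, 0.0000, 1.0000)
after link 2: o_2 = (1.9319, -0.5176, 2.0000)
after link 3: o_3 = (-2.3983, -3.0176, 6.0000)
after link 4: o_4 = (-3.6230, -3.7247, 4.5858)

-3.623 -3.725 4.586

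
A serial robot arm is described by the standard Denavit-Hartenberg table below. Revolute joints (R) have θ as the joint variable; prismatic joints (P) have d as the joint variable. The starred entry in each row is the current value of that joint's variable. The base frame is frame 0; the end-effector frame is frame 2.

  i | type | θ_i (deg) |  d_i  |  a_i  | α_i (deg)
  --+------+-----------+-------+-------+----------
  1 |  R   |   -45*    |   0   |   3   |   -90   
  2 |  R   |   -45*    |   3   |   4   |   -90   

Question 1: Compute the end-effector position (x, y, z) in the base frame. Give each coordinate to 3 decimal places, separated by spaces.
6.243 -2.000 2.828

after link 1: o_1 = (2.1213, -2.1213, 0.0000)
after link 2: o_2 = (6.2426, -2.0000, 2.8284)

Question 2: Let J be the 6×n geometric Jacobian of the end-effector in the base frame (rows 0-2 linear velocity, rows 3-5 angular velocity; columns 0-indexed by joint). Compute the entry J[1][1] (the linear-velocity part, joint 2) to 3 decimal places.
-2.000

axis z_1 = (0.7071,0.7071,0.0000); lever o_n−o_1 = (4.1213,0.1213,2.8284)
cross product → J_v[:, 1] = (2.0000,-2.0000,-2.8284)
J_ω[:, 1] = z_1
entry J[1][1] = -2.0000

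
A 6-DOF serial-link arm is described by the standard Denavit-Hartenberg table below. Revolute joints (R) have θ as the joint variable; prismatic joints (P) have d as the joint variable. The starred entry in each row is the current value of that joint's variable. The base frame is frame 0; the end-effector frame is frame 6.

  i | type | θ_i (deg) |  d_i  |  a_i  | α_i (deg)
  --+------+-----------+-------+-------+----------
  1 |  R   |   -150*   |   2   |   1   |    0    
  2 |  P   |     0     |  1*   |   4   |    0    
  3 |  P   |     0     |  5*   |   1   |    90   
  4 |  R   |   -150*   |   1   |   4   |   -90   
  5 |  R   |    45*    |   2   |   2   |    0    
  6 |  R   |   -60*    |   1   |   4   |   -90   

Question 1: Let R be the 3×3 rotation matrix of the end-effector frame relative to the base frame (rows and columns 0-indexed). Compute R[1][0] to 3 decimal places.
0.642

End-effector x-axis (col 0 of R) = (0.5950,0.6424,-0.4830)
R[1][0] = 0.6424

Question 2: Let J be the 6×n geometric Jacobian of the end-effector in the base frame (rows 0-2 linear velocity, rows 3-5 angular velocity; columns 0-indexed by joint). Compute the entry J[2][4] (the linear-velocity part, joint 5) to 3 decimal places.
axis z_4 = (-0.4330,-0.2500,-0.8660); lever o_n−o_4 = (2.8489,1.2072,-5.2370)
cross product → J_v[:, 4] = (2.3548,-4.7349,0.1895)
J_ω[:, 4] = z_4
entry J[2][4] = 0.1895

0.189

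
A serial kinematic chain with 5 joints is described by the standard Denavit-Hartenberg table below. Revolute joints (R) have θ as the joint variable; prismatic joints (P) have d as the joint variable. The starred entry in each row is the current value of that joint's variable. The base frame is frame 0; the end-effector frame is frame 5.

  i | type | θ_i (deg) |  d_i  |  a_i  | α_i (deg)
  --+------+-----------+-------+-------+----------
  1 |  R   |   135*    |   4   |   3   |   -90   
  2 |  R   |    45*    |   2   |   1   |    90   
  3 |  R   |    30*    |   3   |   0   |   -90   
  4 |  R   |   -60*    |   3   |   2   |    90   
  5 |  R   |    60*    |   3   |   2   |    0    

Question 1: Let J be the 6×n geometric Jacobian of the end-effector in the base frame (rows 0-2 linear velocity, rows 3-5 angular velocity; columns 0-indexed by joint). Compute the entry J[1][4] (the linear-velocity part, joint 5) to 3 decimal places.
axis z_4 = (0.4312,0.1812,0.8839); lever o_n−o_4 = (-0.1604,-0.4774,3.5702)
cross product → J_v[:, 4] = (1.0688,-1.6812,-0.1768)
J_ω[:, 4] = z_4
entry J[1][4] = -1.6812

-1.681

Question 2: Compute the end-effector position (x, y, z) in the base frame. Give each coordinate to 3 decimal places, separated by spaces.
-8.436 0.588 10.657

after link 1: o_1 = (-2.1213, 2.1213, 4.0000)
after link 2: o_2 = (-4.0355, 1.2071, 3.2929)
after link 3: o_3 = (-5.5355, 2.7071, 5.4142)
after link 4: o_4 = (-8.2752, 1.0655, 7.0872)
after link 5: o_5 = (-8.4356, 0.5881, 10.6575)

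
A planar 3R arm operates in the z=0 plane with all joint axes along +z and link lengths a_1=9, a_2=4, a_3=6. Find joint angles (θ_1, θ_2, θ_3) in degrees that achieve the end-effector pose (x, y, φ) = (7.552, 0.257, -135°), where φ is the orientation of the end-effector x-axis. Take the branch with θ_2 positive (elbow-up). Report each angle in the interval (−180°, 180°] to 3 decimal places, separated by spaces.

wrist centre = target − a_3·(cos φ, sin φ) = (11.7946, 4.4996)
cos θ_2 = (159.3603−9²−4²)/(2·9·4) = 0.8661; θ_2 = 29.9897° (elbow-up)
β = atan2(4.4996,11.7946) = 20.8818°; ψ = atan2(1.9994,12.4645) = 9.1130°
θ_1 = β − ψ = 11.7688°
θ_3 = φ − θ_1 − θ_2 = -176.7585° (wrapped to (-180°,180°])

11.769 29.990 -176.759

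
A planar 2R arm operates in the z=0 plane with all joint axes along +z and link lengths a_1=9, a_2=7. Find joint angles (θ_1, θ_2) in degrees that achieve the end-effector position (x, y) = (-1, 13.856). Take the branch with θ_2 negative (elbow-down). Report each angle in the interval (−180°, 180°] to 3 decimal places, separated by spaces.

cos θ_2 = (192.9887−9²−7²)/(2·9·7) = 0.4999; θ_2 = -60.0059° (elbow-down)
β = atan2(13.8560,-1.0000) = 94.1279°; ψ = atan2(-6.0625,12.4994) = -25.8747°
θ_1 = β − ψ = 120.0026°

120.003 -60.006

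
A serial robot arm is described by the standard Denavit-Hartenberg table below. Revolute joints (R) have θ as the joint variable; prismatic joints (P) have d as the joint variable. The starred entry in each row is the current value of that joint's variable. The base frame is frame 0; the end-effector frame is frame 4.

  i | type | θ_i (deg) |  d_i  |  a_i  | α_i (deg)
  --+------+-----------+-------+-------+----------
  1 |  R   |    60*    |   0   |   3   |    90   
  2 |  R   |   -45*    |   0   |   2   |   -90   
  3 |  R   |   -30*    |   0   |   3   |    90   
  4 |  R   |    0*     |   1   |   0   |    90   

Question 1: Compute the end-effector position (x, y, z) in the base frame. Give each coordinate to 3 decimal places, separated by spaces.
4.998 3.925 -2.898

after link 1: o_1 = (1.5000, 2.5981, 0.0000)
after link 2: o_2 = (2.2071, 3.8228, -1.4142)
after link 3: o_3 = (4.4247, 4.6638, -3.2513)
after link 4: o_4 = (4.9979, 3.9246, -2.8978)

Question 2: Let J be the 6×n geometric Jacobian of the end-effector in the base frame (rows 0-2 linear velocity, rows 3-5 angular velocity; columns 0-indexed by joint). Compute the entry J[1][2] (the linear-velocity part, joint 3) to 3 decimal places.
axis z_2 = (0.3536,0.6124,0.7071); lever o_n−o_2 = (2.7908,0.1018,-1.4836)
cross product → J_v[:, 2] = (-0.9805,2.4979,-1.6730)
J_ω[:, 2] = z_2
entry J[1][2] = 2.4979

2.498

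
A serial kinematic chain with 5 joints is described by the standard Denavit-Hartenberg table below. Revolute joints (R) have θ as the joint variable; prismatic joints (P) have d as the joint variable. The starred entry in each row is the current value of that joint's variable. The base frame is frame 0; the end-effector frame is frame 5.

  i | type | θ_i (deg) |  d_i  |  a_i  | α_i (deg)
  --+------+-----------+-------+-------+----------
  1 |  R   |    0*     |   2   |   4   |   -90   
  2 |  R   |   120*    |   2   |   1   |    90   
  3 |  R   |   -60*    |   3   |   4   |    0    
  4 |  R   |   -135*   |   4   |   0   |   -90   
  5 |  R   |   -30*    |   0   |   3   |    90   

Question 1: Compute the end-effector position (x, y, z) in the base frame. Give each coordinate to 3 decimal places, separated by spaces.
after link 1: o_1 = (4.0000, 0.0000, 2.0000)
after link 2: o_2 = (3.5000, 2.0000, 1.1340)
after link 3: o_3 = (5.0981, -1.4641, -2.0981)
after link 4: o_4 = (8.5622, -1.4641, -4.0981)
after link 5: o_5 = (11.1160, -0.7917, -2.6747)

11.116 -0.792 -2.675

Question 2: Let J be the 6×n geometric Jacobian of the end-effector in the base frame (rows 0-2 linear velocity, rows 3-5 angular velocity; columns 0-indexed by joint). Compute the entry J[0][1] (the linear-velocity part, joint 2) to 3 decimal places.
axis z_1 = (0.0000,1.0000,0.0000); lever o_n−o_1 = (7.1160,-0.7917,-4.6747)
cross product → J_v[:, 1] = (-4.6747,0.0000,-7.1160)
J_ω[:, 1] = z_1
entry J[0][1] = -4.6747

-4.675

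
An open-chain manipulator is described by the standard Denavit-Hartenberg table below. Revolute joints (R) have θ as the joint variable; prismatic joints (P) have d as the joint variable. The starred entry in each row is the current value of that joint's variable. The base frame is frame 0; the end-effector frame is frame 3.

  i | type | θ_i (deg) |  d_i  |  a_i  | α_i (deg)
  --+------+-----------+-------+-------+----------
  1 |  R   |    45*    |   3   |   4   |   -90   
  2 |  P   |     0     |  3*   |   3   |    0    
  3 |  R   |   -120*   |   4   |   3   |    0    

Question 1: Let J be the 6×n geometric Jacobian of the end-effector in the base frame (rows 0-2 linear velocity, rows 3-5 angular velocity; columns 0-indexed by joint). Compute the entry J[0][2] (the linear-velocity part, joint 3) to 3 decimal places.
1.837

axis z_2 = (-0.7071,0.7071,0.0000); lever o_n−o_2 = (-3.8891,1.7678,2.5981)
cross product → J_v[:, 2] = (1.8371,1.8371,1.5000)
J_ω[:, 2] = z_2
entry J[0][2] = 1.8371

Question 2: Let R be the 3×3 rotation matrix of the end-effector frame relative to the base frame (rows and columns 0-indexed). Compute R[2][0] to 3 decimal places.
0.866

End-effector x-axis (col 0 of R) = (-0.3536,-0.3536,0.8660)
R[2][0] = 0.8660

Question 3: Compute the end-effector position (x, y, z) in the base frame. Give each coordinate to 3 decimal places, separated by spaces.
-1.061 8.839 5.598

after link 1: o_1 = (2.8284, 2.8284, 3.0000)
after link 2: o_2 = (2.8284, 7.0711, 3.0000)
after link 3: o_3 = (-1.0607, 8.8388, 5.5981)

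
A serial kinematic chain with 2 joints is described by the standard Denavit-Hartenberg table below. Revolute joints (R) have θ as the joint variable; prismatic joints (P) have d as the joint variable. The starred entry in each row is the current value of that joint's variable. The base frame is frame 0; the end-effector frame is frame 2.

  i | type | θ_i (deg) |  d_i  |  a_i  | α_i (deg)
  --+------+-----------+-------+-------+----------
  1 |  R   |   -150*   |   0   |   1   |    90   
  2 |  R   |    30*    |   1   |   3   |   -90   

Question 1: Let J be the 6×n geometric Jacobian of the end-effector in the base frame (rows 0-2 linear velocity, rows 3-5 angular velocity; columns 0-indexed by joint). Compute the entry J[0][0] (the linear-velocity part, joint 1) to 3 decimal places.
0.933

axis z_0 = ẑ; lever o_n−o_0 = (-3.6160,-0.9330,1.5000)
cross product → J_v[:, 0] = (0.9330,-3.6160,0.0000)
J_ω[:, 0] = z_0
entry J[0][0] = 0.9330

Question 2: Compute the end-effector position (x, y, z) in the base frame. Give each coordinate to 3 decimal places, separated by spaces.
-3.616 -0.933 1.500

after link 1: o_1 = (-0.8660, -0.5000, 0.0000)
after link 2: o_2 = (-3.6160, -0.9330, 1.5000)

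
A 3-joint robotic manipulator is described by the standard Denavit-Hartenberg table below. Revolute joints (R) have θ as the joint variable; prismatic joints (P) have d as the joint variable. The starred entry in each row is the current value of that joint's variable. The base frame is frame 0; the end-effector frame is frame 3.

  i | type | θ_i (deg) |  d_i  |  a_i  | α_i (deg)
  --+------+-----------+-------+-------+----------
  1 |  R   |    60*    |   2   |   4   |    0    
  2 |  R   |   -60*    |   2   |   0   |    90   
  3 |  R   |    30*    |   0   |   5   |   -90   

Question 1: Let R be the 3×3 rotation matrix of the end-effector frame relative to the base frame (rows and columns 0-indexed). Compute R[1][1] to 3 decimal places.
1.000

End-effector y-axis (col 1 of R) = (-0.0000,1.0000,-0.0000)
R[1][1] = 1.0000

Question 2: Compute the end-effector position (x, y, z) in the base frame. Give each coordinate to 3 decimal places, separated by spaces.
after link 1: o_1 = (2.0000, 3.4641, 2.0000)
after link 2: o_2 = (2.0000, 3.4641, 4.0000)
after link 3: o_3 = (6.3301, 3.4641, 6.5000)

6.330 3.464 6.500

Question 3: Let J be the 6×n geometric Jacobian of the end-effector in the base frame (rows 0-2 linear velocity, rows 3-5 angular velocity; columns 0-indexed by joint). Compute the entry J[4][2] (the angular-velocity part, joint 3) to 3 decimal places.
axis z_2 = (0.0000,-1.0000,0.0000); lever o_n−o_2 = (4.3301,0.0000,2.5000)
cross product → J_v[:, 2] = (-2.5000,0.0000,4.3301)
J_ω[:, 2] = z_2
entry J[4][2] = -1.0000

-1.000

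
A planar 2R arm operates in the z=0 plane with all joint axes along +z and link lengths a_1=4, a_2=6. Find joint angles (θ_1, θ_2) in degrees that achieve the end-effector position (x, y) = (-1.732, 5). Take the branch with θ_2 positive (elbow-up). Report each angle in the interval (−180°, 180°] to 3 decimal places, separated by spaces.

29.999 120.000

cos θ_2 = (27.9998−4²−6²)/(2·4·6) = -0.5000; θ_2 = 120.0002° (elbow-up)
β = atan2(5.0000,-1.7320) = 109.1061°; ψ = atan2(5.1961,1.0000) = 79.1068°
θ_1 = β − ψ = 29.9993°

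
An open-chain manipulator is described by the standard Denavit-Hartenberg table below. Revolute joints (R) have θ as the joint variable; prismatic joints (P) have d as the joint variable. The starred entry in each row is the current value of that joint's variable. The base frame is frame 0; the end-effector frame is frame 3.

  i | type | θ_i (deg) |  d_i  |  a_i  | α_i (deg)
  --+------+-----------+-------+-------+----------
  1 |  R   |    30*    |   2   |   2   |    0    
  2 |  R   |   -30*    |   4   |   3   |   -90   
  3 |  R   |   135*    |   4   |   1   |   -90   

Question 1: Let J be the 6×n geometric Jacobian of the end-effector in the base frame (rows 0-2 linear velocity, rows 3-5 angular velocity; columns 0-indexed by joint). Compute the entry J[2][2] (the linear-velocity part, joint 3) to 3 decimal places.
axis z_2 = (0.0000,1.0000,0.0000); lever o_n−o_2 = (-0.7071,4.0000,-0.7071)
cross product → J_v[:, 2] = (-0.7071,-0.0000,0.7071)
J_ω[:, 2] = z_2
entry J[2][2] = 0.7071

0.707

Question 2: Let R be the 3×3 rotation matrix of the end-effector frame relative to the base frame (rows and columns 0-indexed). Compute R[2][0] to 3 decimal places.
End-effector x-axis (col 0 of R) = (-0.7071,0.0000,-0.7071)
R[2][0] = -0.7071

-0.707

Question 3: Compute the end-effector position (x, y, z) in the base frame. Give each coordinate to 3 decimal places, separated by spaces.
after link 1: o_1 = (1.7321, 1.0000, 2.0000)
after link 2: o_2 = (4.7321, 1.0000, 6.0000)
after link 3: o_3 = (4.0249, 5.0000, 5.2929)

4.025 5.000 5.293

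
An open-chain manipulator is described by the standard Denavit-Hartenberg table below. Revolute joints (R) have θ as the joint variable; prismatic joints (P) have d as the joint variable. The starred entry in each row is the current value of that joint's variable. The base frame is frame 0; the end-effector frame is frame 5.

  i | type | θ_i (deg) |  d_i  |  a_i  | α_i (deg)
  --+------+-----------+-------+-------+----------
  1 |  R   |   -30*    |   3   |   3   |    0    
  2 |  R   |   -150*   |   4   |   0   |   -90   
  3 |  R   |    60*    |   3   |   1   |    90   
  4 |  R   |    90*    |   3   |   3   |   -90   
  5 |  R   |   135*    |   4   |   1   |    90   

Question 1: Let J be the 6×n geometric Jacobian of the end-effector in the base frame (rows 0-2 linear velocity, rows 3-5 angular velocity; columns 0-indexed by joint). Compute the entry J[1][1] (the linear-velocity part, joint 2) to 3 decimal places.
-0.486

axis z_1 = (0.0000,0.0000,1.0000); lever o_n−o_1 = (-0.4857,-5.2929,7.7445)
cross product → J_v[:, 1] = (5.2929,-0.4857,0.0000)
J_ω[:, 1] = z_1
entry J[1][1] = -0.4857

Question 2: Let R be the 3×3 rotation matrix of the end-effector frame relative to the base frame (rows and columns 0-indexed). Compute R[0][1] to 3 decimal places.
End-effector y-axis (col 1 of R) = (0.5000,0.0000,0.8660)
R[0][1] = 0.5000

0.500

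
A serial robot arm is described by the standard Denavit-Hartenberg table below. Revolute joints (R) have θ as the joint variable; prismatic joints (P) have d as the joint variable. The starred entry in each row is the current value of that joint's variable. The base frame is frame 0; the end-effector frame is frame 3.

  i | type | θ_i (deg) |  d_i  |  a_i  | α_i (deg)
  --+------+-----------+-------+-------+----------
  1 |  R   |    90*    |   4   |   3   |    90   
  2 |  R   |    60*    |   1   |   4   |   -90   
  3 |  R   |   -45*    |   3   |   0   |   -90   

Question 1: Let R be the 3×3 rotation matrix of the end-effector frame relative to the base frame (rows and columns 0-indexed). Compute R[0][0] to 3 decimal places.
0.707

End-effector x-axis (col 0 of R) = (0.7071,0.3536,0.6124)
R[0][0] = 0.7071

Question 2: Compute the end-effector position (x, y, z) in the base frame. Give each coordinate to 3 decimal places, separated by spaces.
after link 1: o_1 = (0.0000, 3.0000, 4.0000)
after link 2: o_2 = (1.0000, 5.0000, 7.4641)
after link 3: o_3 = (1.0000, 2.4019, 8.9641)

1.000 2.402 8.964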